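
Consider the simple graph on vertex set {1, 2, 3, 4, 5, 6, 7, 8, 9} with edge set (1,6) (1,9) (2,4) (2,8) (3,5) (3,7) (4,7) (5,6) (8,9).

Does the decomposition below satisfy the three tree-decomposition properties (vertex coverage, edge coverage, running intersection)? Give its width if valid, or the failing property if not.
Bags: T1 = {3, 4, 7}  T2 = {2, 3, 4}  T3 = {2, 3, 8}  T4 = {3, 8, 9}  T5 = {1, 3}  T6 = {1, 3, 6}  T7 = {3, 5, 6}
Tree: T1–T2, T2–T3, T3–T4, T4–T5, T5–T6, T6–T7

No — edge (9,1) lies in no bag.

A tree decomposition must satisfy three properties: every vertex lies in some bag; for every edge, both endpoints lie together in some bag; and for every vertex, the bags containing it form a connected subtree. Here edge (9,1) lies in no bag, so the decomposition is invalid.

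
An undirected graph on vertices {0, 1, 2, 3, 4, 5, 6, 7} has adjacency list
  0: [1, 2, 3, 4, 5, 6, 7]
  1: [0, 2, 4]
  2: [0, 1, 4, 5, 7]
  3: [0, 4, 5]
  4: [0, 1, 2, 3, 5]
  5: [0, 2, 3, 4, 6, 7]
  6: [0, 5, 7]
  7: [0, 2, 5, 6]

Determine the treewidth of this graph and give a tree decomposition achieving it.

Treewidth 3.
One optimal decomposition is:
Bags: B1 = {0, 2, 4, 5}  B2 = {0, 1, 2, 4}  B3 = {0, 2, 5, 7}  B4 = {0, 5, 6, 7}  B5 = {0, 3, 4, 5}
Tree: B1–B2, B1–B3, B3–B4, B1–B5

The largest bag has 4 vertices, giving width 3; this decomposition certifies tw(G) ≤ 3. For the lower bound, the 4 vertices {0, 1, 2, 4} are pairwise adjacent, and any tree decomposition puts a clique entirely inside one bag — forcing width ≥ 3. The upper and lower bounds meet at 3, so that is the treewidth.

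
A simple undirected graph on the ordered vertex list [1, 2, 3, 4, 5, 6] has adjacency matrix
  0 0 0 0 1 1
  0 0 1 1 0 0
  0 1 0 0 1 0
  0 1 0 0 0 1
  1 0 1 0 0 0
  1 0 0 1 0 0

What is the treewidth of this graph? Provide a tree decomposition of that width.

Treewidth 2.
One such decomposition:
Bags: B1 = {1, 3, 5}  B2 = {1, 2, 3}  B3 = {1, 2, 4}  B4 = {1, 4, 6}
Tree: B1–B2, B2–B3, B3–B4

The largest bag has 3 vertices, giving width 2; this decomposition certifies tw(G) ≤ 2. The edges 1–5–3–2–4–6–1 form a cycle, so G is not a tree and its treewidth is at least 2. Combining the bounds, tw(G) = 2.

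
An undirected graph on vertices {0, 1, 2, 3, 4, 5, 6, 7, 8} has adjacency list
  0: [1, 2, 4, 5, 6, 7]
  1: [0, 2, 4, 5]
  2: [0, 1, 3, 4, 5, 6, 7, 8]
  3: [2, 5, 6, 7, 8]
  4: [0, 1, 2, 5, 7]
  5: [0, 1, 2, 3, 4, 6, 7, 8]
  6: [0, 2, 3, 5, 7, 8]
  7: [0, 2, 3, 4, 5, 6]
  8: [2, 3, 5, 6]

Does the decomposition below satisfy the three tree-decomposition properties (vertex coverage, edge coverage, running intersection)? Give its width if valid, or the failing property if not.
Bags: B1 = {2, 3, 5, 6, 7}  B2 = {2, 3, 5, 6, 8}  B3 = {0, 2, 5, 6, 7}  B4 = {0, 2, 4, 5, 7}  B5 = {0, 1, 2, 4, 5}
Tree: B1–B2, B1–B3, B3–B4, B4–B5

Vertex coverage: the bags together contain {0, 1, 2, 3, 4, 5, 6, 7, 8}, the full vertex set. Edge coverage: each edge of G has both endpoints in at least one bag. Running intersection: for every vertex, the bags containing it form a connected subtree. All three properties hold, so this is a valid tree decomposition of width max|bag| − 1 = 4, and hence tw(G) ≤ 4.

Yes; width 4.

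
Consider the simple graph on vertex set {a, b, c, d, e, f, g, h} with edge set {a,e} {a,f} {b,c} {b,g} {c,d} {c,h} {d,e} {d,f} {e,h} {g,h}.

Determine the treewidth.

2

A width-2 tree decomposition is:
Bags: B1 = {b, c, g}  B2 = {c, g, h}  B3 = {c, d, h}  B4 = {d, e, h}  B5 = {d, e, f}  B6 = {a, e, f}
Tree: B1–B2, B2–B3, B3–B4, B4–B5, B5–B6
Each bag holds 3 vertices, so the decomposition has width 2, which upper-bounds the treewidth. For the lower bound, G contains the cycle b–g–h–c–b, so G is not a forest; only forests have treewidth ≤ 1, hence tw(G) ≥ 2. The upper and lower bounds meet at 2, so that is the treewidth.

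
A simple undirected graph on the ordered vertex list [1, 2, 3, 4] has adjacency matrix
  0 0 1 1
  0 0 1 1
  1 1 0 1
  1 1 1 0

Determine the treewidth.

A width-2 tree decomposition is:
Bags: B1 = {1, 3, 4}  B2 = {2, 3, 4}
Tree: B1–B2
Every bag has size at most 3, so the width is 3 − 1 = 2 and tw(G) ≤ 2. For the lower bound, the 3 vertices {1, 3, 4} are pairwise adjacent, and any tree decomposition puts a clique entirely inside one bag — forcing width ≥ 2. The upper and lower bounds meet at 2, so that is the treewidth.

2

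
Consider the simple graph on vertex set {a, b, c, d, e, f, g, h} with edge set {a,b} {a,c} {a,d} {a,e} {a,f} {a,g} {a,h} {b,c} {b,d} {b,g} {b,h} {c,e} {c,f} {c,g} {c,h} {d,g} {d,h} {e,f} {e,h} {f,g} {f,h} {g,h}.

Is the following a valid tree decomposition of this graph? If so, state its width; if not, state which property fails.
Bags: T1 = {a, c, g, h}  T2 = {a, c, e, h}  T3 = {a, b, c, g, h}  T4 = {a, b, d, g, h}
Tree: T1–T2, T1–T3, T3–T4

No — vertex f appears in no bag.

A tree decomposition must satisfy three properties: every vertex lies in some bag; for every edge, both endpoints lie together in some bag; and for every vertex, the bags containing it form a connected subtree. Here vertex f appears in no bag, so the decomposition is invalid.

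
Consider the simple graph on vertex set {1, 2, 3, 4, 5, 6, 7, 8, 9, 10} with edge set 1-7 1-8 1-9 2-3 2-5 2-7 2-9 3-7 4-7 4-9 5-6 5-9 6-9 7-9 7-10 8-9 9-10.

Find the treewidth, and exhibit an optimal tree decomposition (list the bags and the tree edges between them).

Treewidth 2.
One such decomposition:
Bags: B1 = {1, 7, 9}  B2 = {1, 8, 9}  B3 = {2, 7, 9}  B4 = {2, 3, 7}  B5 = {2, 5, 9}  B6 = {7, 9, 10}  B7 = {5, 6, 9}  B8 = {4, 7, 9}
Tree: B1–B2, B1–B3, B3–B4, B3–B5, B3–B6, B5–B7, B3–B8

The largest bag has 3 vertices, giving width 2; this decomposition certifies tw(G) ≤ 2. On the other hand G contains the 3-clique {1, 8, 9}. A clique must lie in a single bag of any decomposition, so no decomposition can have width below 2. Combining the bounds, tw(G) = 2.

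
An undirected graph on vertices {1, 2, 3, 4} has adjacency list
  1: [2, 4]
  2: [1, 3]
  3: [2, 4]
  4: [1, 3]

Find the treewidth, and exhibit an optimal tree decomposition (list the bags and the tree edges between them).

Every bag has size at most 3, so the width is 3 − 1 = 2 and tw(G) ≤ 2. For the lower bound, G contains the cycle 1–2–3–4–1, so G is not a forest; only forests have treewidth ≤ 1, hence tw(G) ≥ 2. Therefore the treewidth is 2.

Treewidth 2.
Bags: B1 = {1, 2, 3}  B2 = {1, 3, 4}
Tree: B1–B2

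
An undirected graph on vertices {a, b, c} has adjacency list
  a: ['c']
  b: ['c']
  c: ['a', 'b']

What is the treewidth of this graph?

1

A width-1 tree decomposition is:
Bags: B1 = {a, c}  B2 = {b, c}
Tree: B1–B2
Every bag has size at most 2, so the width is 2 − 1 = 1 and tw(G) ≤ 1. Since G has at least one edge (e.g. c–a), it is not an edgeless graph, so tw(G) ≥ 1. The upper and lower bounds meet at 1, so that is the treewidth.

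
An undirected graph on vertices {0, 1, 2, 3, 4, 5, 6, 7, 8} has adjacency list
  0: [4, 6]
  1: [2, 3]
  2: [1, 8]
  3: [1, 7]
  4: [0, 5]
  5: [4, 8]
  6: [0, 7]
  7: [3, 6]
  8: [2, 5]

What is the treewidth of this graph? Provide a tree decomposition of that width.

Treewidth 2.
One such decomposition:
Bags: B1 = {3, 6, 7}  B2 = {1, 3, 6}  B3 = {1, 2, 6}  B4 = {2, 6, 8}  B5 = {5, 6, 8}  B6 = {4, 5, 6}  B7 = {0, 4, 6}
Tree: B1–B2, B2–B3, B3–B4, B4–B5, B5–B6, B6–B7

Every bag has size at most 3, so the width is 3 − 1 = 2 and tw(G) ≤ 2. For the lower bound, G contains the cycle 6–7–3–1–2–8–5–4–0–6, so G is not a forest; only forests have treewidth ≤ 1, hence tw(G) ≥ 2. The upper and lower bounds meet at 2, so that is the treewidth.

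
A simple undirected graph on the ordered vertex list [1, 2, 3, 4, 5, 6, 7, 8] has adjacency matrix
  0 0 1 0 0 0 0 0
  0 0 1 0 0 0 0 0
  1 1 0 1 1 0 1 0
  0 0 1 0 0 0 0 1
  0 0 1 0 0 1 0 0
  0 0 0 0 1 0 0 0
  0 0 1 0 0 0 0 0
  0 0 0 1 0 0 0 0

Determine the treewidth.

A width-1 tree decomposition is:
Bags: B1 = {4, 8}  B2 = {3, 4}  B3 = {2, 3}  B4 = {3, 5}  B5 = {3, 7}  B6 = {1, 3}  B7 = {5, 6}
Tree: B1–B2, B2–B3, B2–B4, B2–B5, B4–B6, B4–B7
The largest bag has 2 vertices, giving width 1; this decomposition certifies tw(G) ≤ 1. Since G has at least one edge (e.g. 4–8), it is not an edgeless graph, so tw(G) ≥ 1. Hence tw(G) = 1 exactly.

1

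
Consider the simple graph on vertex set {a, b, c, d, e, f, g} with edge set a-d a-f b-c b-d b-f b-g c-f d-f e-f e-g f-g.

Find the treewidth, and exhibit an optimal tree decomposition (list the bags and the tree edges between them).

The largest bag has 3 vertices, giving width 2; this decomposition certifies tw(G) ≤ 2. For the lower bound, the 3 vertices {e, f, g} are pairwise adjacent, and any tree decomposition puts a clique entirely inside one bag — forcing width ≥ 2. Combining the bounds, tw(G) = 2.

Treewidth 2.
One such decomposition:
Bags: B1 = {b, f, g}  B2 = {b, c, f}  B3 = {b, d, f}  B4 = {e, f, g}  B5 = {a, d, f}
Tree: B1–B2, B2–B3, B1–B4, B3–B5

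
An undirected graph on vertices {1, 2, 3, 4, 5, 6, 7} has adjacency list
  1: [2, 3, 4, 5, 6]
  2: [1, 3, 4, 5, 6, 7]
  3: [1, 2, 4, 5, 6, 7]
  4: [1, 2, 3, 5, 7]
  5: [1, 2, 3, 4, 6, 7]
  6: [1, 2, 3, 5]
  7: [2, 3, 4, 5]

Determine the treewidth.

4

A width-4 tree decomposition is:
Bags: B1 = {1, 2, 3, 4, 5}  B2 = {2, 3, 4, 5, 7}  B3 = {1, 2, 3, 5, 6}
Tree: B1–B2, B1–B3
Every bag has size at most 5, so the width is 5 − 1 = 4 and tw(G) ≤ 4. For the lower bound, the 5 vertices {1, 2, 3, 4, 5} are pairwise adjacent, and any tree decomposition puts a clique entirely inside one bag — forcing width ≥ 4. Therefore the treewidth is 4.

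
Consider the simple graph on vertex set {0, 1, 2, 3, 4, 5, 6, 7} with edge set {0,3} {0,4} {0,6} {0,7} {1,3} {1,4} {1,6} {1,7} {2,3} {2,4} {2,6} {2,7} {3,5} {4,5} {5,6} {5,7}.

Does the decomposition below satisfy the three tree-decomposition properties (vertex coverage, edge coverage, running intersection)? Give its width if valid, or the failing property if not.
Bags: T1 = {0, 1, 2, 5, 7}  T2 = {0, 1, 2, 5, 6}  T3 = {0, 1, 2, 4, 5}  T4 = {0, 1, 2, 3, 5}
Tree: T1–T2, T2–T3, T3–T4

Yes; width 4.

Every vertex of G appears in some bag (union = {0, 1, 2, 3, 4, 5, 6, 7}); every edge is covered by a bag; and for each vertex v the set of bags containing v is connected in the bag tree. The decomposition is therefore valid. The largest bag has 5 vertices, so the width is 4.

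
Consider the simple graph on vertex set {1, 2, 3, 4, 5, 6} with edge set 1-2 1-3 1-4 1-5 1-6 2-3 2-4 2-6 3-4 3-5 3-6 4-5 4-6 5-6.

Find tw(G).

A width-4 tree decomposition is:
Bags: B1 = {1, 3, 4, 5, 6}  B2 = {1, 2, 3, 4, 6}
Tree: B1–B2
Each bag holds 5 vertices, so the decomposition has width 4, which upper-bounds the treewidth. For the lower bound, the 5 vertices {1, 2, 3, 4, 6} are pairwise adjacent, and any tree decomposition puts a clique entirely inside one bag — forcing width ≥ 4. Combining the bounds, tw(G) = 4.

4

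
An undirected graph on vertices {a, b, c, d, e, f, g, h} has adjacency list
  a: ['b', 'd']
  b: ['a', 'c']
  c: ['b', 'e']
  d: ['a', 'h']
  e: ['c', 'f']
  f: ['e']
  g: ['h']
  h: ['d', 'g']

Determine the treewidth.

A width-1 tree decomposition is:
Bags: B1 = {g, h}  B2 = {d, h}  B3 = {a, d}  B4 = {a, b}  B5 = {b, c}  B6 = {c, e}  B7 = {e, f}
Tree: B1–B2, B2–B3, B3–B4, B4–B5, B5–B6, B6–B7
The largest bag has 2 vertices, giving width 1; this decomposition certifies tw(G) ≤ 1. Any graph with an edge has treewidth ≥ 1, and G has the edge g–h. The upper and lower bounds meet at 1, so that is the treewidth.

1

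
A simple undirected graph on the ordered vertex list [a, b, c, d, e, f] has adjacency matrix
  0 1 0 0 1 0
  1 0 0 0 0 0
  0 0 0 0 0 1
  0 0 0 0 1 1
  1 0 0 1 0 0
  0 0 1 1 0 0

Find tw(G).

1

A width-1 tree decomposition is:
Bags: B1 = {c, f}  B2 = {d, f}  B3 = {d, e}  B4 = {a, e}  B5 = {a, b}
Tree: B1–B2, B2–B3, B3–B4, B4–B5
Each bag holds 2 vertices, so the decomposition has width 1, which upper-bounds the treewidth. G has an edge, so its treewidth is at least 1. Therefore the treewidth is 1.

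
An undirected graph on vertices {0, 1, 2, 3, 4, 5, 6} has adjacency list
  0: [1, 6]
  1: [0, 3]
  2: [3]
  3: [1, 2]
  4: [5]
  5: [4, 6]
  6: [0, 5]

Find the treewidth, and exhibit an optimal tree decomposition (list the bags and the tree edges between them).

Every bag has size at most 2, so the width is 2 − 1 = 1 and tw(G) ≤ 1. Since G has at least one edge (e.g. 4–5), it is not an edgeless graph, so tw(G) ≥ 1. Therefore the treewidth is 1.

Treewidth 1.
One optimal decomposition is:
Bags: B1 = {4, 5}  B2 = {5, 6}  B3 = {0, 6}  B4 = {0, 1}  B5 = {1, 3}  B6 = {2, 3}
Tree: B1–B2, B2–B3, B3–B4, B4–B5, B5–B6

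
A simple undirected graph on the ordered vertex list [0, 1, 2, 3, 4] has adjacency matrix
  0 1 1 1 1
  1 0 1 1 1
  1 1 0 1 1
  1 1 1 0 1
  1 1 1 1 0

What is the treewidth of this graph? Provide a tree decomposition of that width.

A single bag containing all 5 vertices is trivially a valid decomposition of width 4. On the other hand G contains the 5-clique {0, 1, 2, 3, 4}. A clique must lie in a single bag of any decomposition, so no decomposition can have width below 4. Combining the bounds, tw(G) = 4.

Treewidth 4.
Bags: B1 = {0, 1, 2, 3, 4}
Tree: (single bag)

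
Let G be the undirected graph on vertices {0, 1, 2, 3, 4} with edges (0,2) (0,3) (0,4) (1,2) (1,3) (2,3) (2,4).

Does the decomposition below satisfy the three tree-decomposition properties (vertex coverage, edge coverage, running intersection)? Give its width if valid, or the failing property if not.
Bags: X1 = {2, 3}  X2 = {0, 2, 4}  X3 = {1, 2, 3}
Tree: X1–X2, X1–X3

A tree decomposition must satisfy three properties: every vertex lies in some bag; for every edge, both endpoints lie together in some bag; and for every vertex, the bags containing it form a connected subtree. Here edge (0,3) lies in no bag, so the decomposition is invalid.

No — edge (0,3) lies in no bag.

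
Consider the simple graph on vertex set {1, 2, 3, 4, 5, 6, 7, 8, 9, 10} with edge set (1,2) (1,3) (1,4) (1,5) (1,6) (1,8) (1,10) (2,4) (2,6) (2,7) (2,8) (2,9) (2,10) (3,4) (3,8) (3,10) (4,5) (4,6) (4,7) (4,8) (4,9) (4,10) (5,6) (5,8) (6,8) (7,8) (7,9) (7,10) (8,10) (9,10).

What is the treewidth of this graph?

4

A width-4 tree decomposition is:
Bags: B1 = {1, 2, 4, 6, 8}  B2 = {1, 2, 4, 8, 10}  B3 = {2, 4, 7, 8, 10}  B4 = {1, 3, 4, 8, 10}  B5 = {1, 4, 5, 6, 8}  B6 = {2, 4, 7, 9, 10}
Tree: B1–B2, B2–B3, B2–B4, B1–B5, B3–B6
The largest bag has 5 vertices, giving width 4; this decomposition certifies tw(G) ≤ 4. For the lower bound, the 5 vertices {1, 2, 4, 8, 10} are pairwise adjacent, and any tree decomposition puts a clique entirely inside one bag — forcing width ≥ 4. Therefore the treewidth is 4.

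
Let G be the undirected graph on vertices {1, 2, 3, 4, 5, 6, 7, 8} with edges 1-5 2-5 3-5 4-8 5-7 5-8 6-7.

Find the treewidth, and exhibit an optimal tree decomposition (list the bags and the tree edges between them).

Every bag has size at most 2, so the width is 2 − 1 = 1 and tw(G) ≤ 1. G has an edge, so its treewidth is at least 1. The upper and lower bounds meet at 1, so that is the treewidth.

Treewidth 1.
One optimal decomposition is:
Bags: B1 = {5, 8}  B2 = {2, 5}  B3 = {4, 8}  B4 = {5, 7}  B5 = {1, 5}  B6 = {3, 5}  B7 = {6, 7}
Tree: B1–B2, B1–B3, B2–B4, B1–B5, B1–B6, B4–B7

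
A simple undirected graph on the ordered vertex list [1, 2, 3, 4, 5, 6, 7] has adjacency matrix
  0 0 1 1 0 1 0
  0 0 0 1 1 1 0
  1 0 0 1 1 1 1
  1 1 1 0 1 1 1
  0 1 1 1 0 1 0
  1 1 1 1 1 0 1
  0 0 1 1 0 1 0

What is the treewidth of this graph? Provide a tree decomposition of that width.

Treewidth 3.
Bags: B1 = {3, 4, 6, 7}  B2 = {1, 3, 4, 6}  B3 = {3, 4, 5, 6}  B4 = {2, 4, 5, 6}
Tree: B1–B2, B2–B3, B3–B4

The largest bag has 4 vertices, giving width 3; this decomposition certifies tw(G) ≤ 3. Conversely, {2, 4, 5, 6} is a clique of size 4, and the vertices of any clique must share a bag in every tree decomposition; so some bag has ≥ 4 vertices and tw(G) ≥ 3. Therefore the treewidth is 3.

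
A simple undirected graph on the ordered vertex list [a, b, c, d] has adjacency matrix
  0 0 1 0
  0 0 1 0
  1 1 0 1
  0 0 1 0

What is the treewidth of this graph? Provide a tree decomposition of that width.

Treewidth 1.
One such decomposition:
Bags: B1 = {b, c}  B2 = {c, d}  B3 = {a, c}
Tree: B1–B2, B1–B3

The largest bag has 2 vertices, giving width 1; this decomposition certifies tw(G) ≤ 1. Since G has at least one edge (e.g. b–c), it is not an edgeless graph, so tw(G) ≥ 1. Hence tw(G) = 1 exactly.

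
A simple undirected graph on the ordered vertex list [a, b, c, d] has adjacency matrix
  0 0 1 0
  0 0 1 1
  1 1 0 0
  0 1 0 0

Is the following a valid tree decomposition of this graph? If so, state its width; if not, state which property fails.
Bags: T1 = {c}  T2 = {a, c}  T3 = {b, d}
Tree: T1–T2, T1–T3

A tree decomposition must satisfy three properties: every vertex lies in some bag; for every edge, both endpoints lie together in some bag; and for every vertex, the bags containing it form a connected subtree. Here edge (b,c) lies in no bag, so the decomposition is invalid.

No — edge (b,c) lies in no bag.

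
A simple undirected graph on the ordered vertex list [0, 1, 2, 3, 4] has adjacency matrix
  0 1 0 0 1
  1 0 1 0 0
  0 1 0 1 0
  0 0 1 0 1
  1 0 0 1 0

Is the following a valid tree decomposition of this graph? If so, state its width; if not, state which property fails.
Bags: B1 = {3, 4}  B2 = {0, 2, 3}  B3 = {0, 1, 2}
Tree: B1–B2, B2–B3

A tree decomposition must satisfy three properties: every vertex lies in some bag; for every edge, both endpoints lie together in some bag; and for every vertex, the bags containing it form a connected subtree. Here edge (0,4) lies in no bag, so the decomposition is invalid.

No — edge (0,4) lies in no bag.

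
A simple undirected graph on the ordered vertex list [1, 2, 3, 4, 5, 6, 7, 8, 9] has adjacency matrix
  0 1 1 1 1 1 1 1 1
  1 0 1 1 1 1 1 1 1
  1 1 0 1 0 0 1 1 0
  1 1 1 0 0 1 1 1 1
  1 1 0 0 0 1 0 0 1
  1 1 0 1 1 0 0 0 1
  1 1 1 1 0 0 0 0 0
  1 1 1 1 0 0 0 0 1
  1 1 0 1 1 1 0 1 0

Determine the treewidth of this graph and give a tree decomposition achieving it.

Every bag has size at most 5, so the width is 5 − 1 = 4 and tw(G) ≤ 4. On the other hand G contains the 5-clique {1, 2, 4, 8, 9}. A clique must lie in a single bag of any decomposition, so no decomposition can have width below 4. Therefore the treewidth is 4.

Treewidth 4.
Bags: B1 = {1, 2, 3, 4, 8}  B2 = {1, 2, 4, 8, 9}  B3 = {1, 2, 4, 6, 9}  B4 = {1, 2, 3, 4, 7}  B5 = {1, 2, 5, 6, 9}
Tree: B1–B2, B2–B3, B1–B4, B3–B5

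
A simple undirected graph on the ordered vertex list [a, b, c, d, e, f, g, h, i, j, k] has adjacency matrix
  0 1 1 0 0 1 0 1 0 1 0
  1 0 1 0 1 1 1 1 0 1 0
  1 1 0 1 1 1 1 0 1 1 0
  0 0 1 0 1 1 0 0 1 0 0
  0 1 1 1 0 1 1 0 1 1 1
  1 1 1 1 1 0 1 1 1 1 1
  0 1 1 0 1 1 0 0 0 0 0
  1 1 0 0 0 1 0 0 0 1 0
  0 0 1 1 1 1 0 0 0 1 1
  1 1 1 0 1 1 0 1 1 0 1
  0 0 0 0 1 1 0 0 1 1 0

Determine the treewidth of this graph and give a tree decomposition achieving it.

Treewidth 4.
One such decomposition:
Bags: B1 = {b, c, e, f, j}  B2 = {a, b, c, f, j}  B3 = {b, c, e, f, g}  B4 = {c, e, f, i, j}  B5 = {e, f, i, j, k}  B6 = {a, b, f, h, j}  B7 = {c, d, e, f, i}
Tree: B1–B2, B1–B3, B1–B4, B4–B5, B2–B6, B4–B7

Every bag has size at most 5, so the width is 5 − 1 = 4 and tw(G) ≤ 4. For the lower bound, the 5 vertices {a, b, f, h, j} are pairwise adjacent, and any tree decomposition puts a clique entirely inside one bag — forcing width ≥ 4. Therefore the treewidth is 4.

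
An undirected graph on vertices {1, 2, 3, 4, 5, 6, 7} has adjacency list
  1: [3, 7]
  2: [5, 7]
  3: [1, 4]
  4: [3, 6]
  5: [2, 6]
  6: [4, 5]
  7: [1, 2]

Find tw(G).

A width-2 tree decomposition is:
Bags: B1 = {2, 5, 6}  B2 = {2, 6, 7}  B3 = {1, 6, 7}  B4 = {1, 3, 6}  B5 = {3, 4, 6}
Tree: B1–B2, B2–B3, B3–B4, B4–B5
Each bag holds 3 vertices, so the decomposition has width 2, which upper-bounds the treewidth. The edges 6–5–2–7–1–3–4–6 form a cycle, so G is not a tree and its treewidth is at least 2. Hence tw(G) = 2 exactly.

2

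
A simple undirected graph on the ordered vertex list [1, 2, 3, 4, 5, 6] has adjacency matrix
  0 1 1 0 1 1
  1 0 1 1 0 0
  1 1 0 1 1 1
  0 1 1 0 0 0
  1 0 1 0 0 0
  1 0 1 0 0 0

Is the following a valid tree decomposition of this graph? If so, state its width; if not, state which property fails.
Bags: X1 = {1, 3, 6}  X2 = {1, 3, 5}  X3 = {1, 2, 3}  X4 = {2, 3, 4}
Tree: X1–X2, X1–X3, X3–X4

Yes; width 2.

Vertex coverage: the bags together contain {1, 2, 3, 4, 5, 6}, the full vertex set. Edge coverage: each edge of G has both endpoints in at least one bag. Running intersection: for every vertex, the bags containing it form a connected subtree. All three properties hold, so this is a valid tree decomposition of width max|bag| − 1 = 2, and hence tw(G) ≤ 2.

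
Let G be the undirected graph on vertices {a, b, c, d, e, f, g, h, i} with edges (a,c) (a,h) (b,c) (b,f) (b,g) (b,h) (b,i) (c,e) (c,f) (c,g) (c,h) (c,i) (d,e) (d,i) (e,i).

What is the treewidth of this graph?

2

A width-2 tree decomposition is:
Bags: B1 = {b, c, i}  B2 = {b, c, f}  B3 = {c, e, i}  B4 = {d, e, i}  B5 = {b, c, g}  B6 = {b, c, h}  B7 = {a, c, h}
Tree: B1–B2, B1–B3, B3–B4, B1–B5, B1–B6, B6–B7
Each bag holds 3 vertices, so the decomposition has width 2, which upper-bounds the treewidth. On the other hand G contains the 3-clique {d, e, i}. A clique must lie in a single bag of any decomposition, so no decomposition can have width below 2. Combining the bounds, tw(G) = 2.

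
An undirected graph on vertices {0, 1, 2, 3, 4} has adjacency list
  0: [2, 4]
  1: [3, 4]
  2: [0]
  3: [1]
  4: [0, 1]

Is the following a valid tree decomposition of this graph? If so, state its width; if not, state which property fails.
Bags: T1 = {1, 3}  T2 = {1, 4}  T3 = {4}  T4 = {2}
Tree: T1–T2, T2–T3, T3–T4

A tree decomposition must satisfy three properties: every vertex lies in some bag; for every edge, both endpoints lie together in some bag; and for every vertex, the bags containing it form a connected subtree. Here vertex 0 appears in no bag, so the decomposition is invalid.

No — vertex 0 appears in no bag.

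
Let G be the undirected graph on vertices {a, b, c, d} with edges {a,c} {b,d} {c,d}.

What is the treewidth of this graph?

1

A width-1 tree decomposition is:
Bags: B1 = {b, d}  B2 = {c, d}  B3 = {a, c}
Tree: B1–B2, B2–B3
The largest bag has 2 vertices, giving width 1; this decomposition certifies tw(G) ≤ 1. Since G has at least one edge (e.g. d–b), it is not an edgeless graph, so tw(G) ≥ 1. Combining the bounds, tw(G) = 1.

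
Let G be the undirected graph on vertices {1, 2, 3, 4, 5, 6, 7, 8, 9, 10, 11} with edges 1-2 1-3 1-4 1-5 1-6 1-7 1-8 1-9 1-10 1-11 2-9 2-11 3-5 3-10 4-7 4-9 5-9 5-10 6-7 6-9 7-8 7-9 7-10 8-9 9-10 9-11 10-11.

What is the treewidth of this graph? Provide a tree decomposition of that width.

Each bag holds 4 vertices, so the decomposition has width 3, which upper-bounds the treewidth. Conversely, {1, 2, 9, 11} is a clique of size 4, and the vertices of any clique must share a bag in every tree decomposition; so some bag has ≥ 4 vertices and tw(G) ≥ 3. Therefore the treewidth is 3.

Treewidth 3.
One optimal decomposition is:
Bags: B1 = {1, 6, 7, 9}  B2 = {1, 7, 9, 10}  B3 = {1, 9, 10, 11}  B4 = {1, 5, 9, 10}  B5 = {1, 3, 5, 10}  B6 = {1, 2, 9, 11}  B7 = {1, 4, 7, 9}  B8 = {1, 7, 8, 9}
Tree: B1–B2, B2–B3, B3–B4, B4–B5, B3–B6, B1–B7, B1–B8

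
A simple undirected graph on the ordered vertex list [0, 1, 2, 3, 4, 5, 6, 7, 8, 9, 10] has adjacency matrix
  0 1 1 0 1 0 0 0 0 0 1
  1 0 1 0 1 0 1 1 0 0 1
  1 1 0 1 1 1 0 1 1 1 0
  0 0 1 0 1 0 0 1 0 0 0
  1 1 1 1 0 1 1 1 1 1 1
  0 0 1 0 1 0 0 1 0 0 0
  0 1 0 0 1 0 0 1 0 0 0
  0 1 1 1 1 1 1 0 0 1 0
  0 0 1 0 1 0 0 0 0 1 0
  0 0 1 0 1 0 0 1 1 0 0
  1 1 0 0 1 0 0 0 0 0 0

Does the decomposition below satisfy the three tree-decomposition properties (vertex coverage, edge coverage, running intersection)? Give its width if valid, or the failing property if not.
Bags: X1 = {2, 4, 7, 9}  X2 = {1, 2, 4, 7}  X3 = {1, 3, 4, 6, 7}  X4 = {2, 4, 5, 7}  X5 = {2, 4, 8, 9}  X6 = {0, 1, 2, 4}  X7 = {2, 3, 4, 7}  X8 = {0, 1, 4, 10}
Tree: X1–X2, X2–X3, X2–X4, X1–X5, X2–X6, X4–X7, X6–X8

No — bags containing vertex 3 are not connected in the tree.

A tree decomposition must satisfy three properties: every vertex lies in some bag; for every edge, both endpoints lie together in some bag; and for every vertex, the bags containing it form a connected subtree. Here bags containing vertex 3 are not connected in the tree, so the decomposition is invalid.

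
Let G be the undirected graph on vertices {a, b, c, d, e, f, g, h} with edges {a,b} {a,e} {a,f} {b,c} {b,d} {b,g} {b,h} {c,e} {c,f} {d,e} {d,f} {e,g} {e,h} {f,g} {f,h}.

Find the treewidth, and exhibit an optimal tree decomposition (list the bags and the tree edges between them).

Treewidth 3.
One optimal decomposition is:
Bags: B1 = {a, b, e, f}  B2 = {b, e, f, g}  B3 = {b, c, e, f}  B4 = {b, e, f, h}  B5 = {b, d, e, f}
Tree: B1–B2, B2–B3, B3–B4, B4–B5

Every bag has size at most 4, so the width is 4 − 1 = 3 and tw(G) ≤ 3. For the lower bound: the 4 vertex sets {a,b}, {e,g}, {f}, {c} are disjoint, each induces a connected subgraph, and every pair is joined by at least one edge of G. Contracting each set to a single vertex therefore yields K_{4} as a minor, and since treewidth is minor-monotone, tw(G) ≥ tw(K_{4}) = 3. Combining the bounds, tw(G) = 3.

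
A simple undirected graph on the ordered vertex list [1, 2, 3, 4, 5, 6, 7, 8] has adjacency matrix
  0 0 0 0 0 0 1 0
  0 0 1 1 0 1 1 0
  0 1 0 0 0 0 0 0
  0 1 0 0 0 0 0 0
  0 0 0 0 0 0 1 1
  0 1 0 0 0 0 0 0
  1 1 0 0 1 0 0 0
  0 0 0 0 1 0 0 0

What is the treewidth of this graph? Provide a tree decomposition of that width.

Treewidth 1.
One optimal decomposition is:
Bags: B1 = {2, 6}  B2 = {2, 7}  B3 = {5, 7}  B4 = {2, 3}  B5 = {2, 4}  B6 = {1, 7}  B7 = {5, 8}
Tree: B1–B2, B2–B3, B1–B4, B4–B5, B2–B6, B3–B7

Every bag has size at most 2, so the width is 2 − 1 = 1 and tw(G) ≤ 1. Since G has at least one edge (e.g. 6–2), it is not an edgeless graph, so tw(G) ≥ 1. Hence tw(G) = 1 exactly.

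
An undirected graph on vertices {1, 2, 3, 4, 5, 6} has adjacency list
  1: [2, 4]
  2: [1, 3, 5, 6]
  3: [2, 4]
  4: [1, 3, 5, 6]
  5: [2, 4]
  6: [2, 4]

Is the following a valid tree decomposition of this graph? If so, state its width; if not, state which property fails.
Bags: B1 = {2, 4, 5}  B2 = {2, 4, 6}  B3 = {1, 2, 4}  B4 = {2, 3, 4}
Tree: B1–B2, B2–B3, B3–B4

Yes; width 2.

Checking the three conditions: (i) the bags cover all of {1, 2, 3, 4, 5, 6}; (ii) for each edge, some bag contains both endpoints; (iii) the bags containing any fixed vertex form a subtree. All hold, so the decomposition is valid with width 3 − 1 = 2.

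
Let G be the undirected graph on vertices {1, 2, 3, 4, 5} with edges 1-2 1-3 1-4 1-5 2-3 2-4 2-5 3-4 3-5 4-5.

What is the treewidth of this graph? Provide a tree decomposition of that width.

Treewidth 4.
Bags: B1 = {1, 2, 3, 4, 5}
Tree: (single bag)

A single bag containing all 5 vertices is trivially a valid decomposition of width 4. Conversely, {1, 2, 3, 4, 5} is a clique of size 5, and the vertices of any clique must share a bag in every tree decomposition; so some bag has ≥ 5 vertices and tw(G) ≥ 4. The upper and lower bounds meet at 4, so that is the treewidth.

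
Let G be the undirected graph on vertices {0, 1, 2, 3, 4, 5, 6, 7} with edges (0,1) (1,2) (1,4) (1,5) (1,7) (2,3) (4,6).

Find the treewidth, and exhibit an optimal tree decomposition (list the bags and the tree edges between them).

Treewidth 1.
One such decomposition:
Bags: B1 = {1, 4}  B2 = {1, 2}  B3 = {2, 3}  B4 = {0, 1}  B5 = {4, 6}  B6 = {1, 5}  B7 = {1, 7}
Tree: B1–B2, B2–B3, B1–B4, B1–B5, B4–B6, B2–B7

The largest bag has 2 vertices, giving width 1; this decomposition certifies tw(G) ≤ 1. G has an edge, so its treewidth is at least 1. Hence tw(G) = 1 exactly.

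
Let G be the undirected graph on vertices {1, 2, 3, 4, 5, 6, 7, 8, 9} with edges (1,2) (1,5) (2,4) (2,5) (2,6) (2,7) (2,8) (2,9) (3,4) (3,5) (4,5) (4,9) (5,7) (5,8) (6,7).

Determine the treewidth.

2

A width-2 tree decomposition is:
Bags: B1 = {2, 4, 5}  B2 = {1, 2, 5}  B3 = {2, 4, 9}  B4 = {2, 5, 8}  B5 = {2, 5, 7}  B6 = {2, 6, 7}  B7 = {3, 4, 5}
Tree: B1–B2, B1–B3, B2–B4, B1–B5, B5–B6, B1–B7
Each bag holds 3 vertices, so the decomposition has width 2, which upper-bounds the treewidth. For the lower bound, the 3 vertices {2, 4, 9} are pairwise adjacent, and any tree decomposition puts a clique entirely inside one bag — forcing width ≥ 2. Combining the bounds, tw(G) = 2.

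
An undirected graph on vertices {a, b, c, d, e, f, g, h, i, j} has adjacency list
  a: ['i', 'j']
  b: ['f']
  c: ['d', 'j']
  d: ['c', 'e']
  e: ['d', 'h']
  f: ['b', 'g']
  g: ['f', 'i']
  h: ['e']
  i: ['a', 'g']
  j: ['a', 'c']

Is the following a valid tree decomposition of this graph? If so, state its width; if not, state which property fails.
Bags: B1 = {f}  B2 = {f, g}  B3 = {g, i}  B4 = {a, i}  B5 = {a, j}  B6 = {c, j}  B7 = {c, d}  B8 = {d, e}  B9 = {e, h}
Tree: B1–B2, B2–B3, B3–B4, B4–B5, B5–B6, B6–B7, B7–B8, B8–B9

No — vertex b appears in no bag.

A tree decomposition must satisfy three properties: every vertex lies in some bag; for every edge, both endpoints lie together in some bag; and for every vertex, the bags containing it form a connected subtree. Here vertex b appears in no bag, so the decomposition is invalid.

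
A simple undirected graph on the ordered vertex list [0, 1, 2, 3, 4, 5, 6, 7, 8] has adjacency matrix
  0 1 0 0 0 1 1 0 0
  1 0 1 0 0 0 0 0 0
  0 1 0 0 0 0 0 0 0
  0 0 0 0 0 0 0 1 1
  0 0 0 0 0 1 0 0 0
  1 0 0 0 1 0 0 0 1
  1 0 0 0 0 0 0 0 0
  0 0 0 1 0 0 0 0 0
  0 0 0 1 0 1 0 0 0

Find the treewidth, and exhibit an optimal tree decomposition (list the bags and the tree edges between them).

Treewidth 1.
One such decomposition:
Bags: B1 = {3, 8}  B2 = {5, 8}  B3 = {3, 7}  B4 = {0, 5}  B5 = {4, 5}  B6 = {0, 1}  B7 = {1, 2}  B8 = {0, 6}
Tree: B1–B2, B1–B3, B2–B4, B4–B5, B4–B6, B6–B7, B6–B8

The largest bag has 2 vertices, giving width 1; this decomposition certifies tw(G) ≤ 1. G has an edge, so its treewidth is at least 1. The upper and lower bounds meet at 1, so that is the treewidth.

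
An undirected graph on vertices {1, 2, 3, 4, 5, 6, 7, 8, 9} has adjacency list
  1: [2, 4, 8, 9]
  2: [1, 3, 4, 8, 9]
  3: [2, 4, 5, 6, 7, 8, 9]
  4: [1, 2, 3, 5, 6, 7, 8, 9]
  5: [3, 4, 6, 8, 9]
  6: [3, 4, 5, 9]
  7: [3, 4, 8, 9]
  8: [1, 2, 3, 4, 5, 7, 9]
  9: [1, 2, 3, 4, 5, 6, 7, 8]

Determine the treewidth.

A width-4 tree decomposition is:
Bags: B1 = {3, 4, 5, 8, 9}  B2 = {3, 4, 5, 6, 9}  B3 = {2, 3, 4, 8, 9}  B4 = {3, 4, 7, 8, 9}  B5 = {1, 2, 4, 8, 9}
Tree: B1–B2, B1–B3, B3–B4, B3–B5
The largest bag has 5 vertices, giving width 4; this decomposition certifies tw(G) ≤ 4. On the other hand G contains the 5-clique {1, 2, 4, 8, 9}. A clique must lie in a single bag of any decomposition, so no decomposition can have width below 4. Therefore the treewidth is 4.

4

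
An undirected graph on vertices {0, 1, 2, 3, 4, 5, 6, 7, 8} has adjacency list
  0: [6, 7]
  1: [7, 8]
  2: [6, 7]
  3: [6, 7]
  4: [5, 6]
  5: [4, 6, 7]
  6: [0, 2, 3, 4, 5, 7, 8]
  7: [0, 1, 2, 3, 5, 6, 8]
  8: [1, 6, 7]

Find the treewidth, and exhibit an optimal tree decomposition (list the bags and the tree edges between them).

Treewidth 2.
One optimal decomposition is:
Bags: B1 = {5, 6, 7}  B2 = {4, 5, 6}  B3 = {0, 6, 7}  B4 = {6, 7, 8}  B5 = {1, 7, 8}  B6 = {2, 6, 7}  B7 = {3, 6, 7}
Tree: B1–B2, B1–B3, B1–B4, B4–B5, B4–B6, B6–B7

Each bag holds 3 vertices, so the decomposition has width 2, which upper-bounds the treewidth. On the other hand G contains the 3-clique {1, 7, 8}. A clique must lie in a single bag of any decomposition, so no decomposition can have width below 2. Hence tw(G) = 2 exactly.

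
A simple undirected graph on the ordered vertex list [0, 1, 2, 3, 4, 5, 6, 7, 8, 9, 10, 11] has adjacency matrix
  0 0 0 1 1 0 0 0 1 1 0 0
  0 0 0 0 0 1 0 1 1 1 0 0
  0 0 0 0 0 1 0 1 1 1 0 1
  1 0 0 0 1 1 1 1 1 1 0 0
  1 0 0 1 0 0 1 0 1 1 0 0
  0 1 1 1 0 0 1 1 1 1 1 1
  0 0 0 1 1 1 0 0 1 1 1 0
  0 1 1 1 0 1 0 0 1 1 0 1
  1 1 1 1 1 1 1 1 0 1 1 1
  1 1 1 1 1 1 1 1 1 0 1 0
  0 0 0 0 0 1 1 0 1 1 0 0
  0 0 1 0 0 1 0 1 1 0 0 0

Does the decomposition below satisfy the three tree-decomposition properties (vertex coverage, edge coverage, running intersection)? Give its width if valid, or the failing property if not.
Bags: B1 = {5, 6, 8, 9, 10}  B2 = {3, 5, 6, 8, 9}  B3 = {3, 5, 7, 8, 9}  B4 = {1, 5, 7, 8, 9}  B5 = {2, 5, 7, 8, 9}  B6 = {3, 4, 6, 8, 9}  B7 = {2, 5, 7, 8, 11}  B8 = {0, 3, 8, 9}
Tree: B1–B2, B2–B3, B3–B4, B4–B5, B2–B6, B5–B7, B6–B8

No — edge (4,0) lies in no bag.

A tree decomposition must satisfy three properties: every vertex lies in some bag; for every edge, both endpoints lie together in some bag; and for every vertex, the bags containing it form a connected subtree. Here edge (4,0) lies in no bag, so the decomposition is invalid.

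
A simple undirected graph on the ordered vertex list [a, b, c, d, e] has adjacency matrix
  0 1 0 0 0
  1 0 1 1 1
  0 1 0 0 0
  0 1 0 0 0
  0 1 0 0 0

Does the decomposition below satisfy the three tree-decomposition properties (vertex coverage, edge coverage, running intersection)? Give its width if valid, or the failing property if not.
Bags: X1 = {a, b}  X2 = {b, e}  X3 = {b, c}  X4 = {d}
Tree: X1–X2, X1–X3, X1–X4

No — edge (b,d) lies in no bag.

A tree decomposition must satisfy three properties: every vertex lies in some bag; for every edge, both endpoints lie together in some bag; and for every vertex, the bags containing it form a connected subtree. Here edge (b,d) lies in no bag, so the decomposition is invalid.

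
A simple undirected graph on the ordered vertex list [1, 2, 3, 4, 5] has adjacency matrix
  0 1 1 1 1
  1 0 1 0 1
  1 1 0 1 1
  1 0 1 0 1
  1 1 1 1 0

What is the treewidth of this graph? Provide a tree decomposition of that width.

The largest bag has 4 vertices, giving width 3; this decomposition certifies tw(G) ≤ 3. On the other hand G contains the 4-clique {1, 2, 3, 5}. A clique must lie in a single bag of any decomposition, so no decomposition can have width below 3. Hence tw(G) = 3 exactly.

Treewidth 3.
One such decomposition:
Bags: B1 = {1, 2, 3, 5}  B2 = {1, 3, 4, 5}
Tree: B1–B2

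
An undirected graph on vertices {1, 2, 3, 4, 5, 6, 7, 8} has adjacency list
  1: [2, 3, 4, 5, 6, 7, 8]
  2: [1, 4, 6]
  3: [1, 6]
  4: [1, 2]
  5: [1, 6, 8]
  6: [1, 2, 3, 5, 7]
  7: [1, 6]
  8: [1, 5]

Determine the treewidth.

A width-2 tree decomposition is:
Bags: B1 = {1, 2, 4}  B2 = {1, 2, 6}  B3 = {1, 5, 6}  B4 = {1, 6, 7}  B5 = {1, 5, 8}  B6 = {1, 3, 6}
Tree: B1–B2, B2–B3, B3–B4, B3–B5, B4–B6
The largest bag has 3 vertices, giving width 2; this decomposition certifies tw(G) ≤ 2. Conversely, {1, 5, 8} is a clique of size 3, and the vertices of any clique must share a bag in every tree decomposition; so some bag has ≥ 3 vertices and tw(G) ≥ 2. Therefore the treewidth is 2.

2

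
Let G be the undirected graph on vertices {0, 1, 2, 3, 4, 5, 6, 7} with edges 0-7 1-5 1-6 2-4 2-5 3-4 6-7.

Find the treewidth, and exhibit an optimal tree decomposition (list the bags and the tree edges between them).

Every bag has size at most 2, so the width is 2 − 1 = 1 and tw(G) ≤ 1. G has an edge, so its treewidth is at least 1. Therefore the treewidth is 1.

Treewidth 1.
One such decomposition:
Bags: B1 = {0, 7}  B2 = {6, 7}  B3 = {1, 6}  B4 = {1, 5}  B5 = {2, 5}  B6 = {2, 4}  B7 = {3, 4}
Tree: B1–B2, B2–B3, B3–B4, B4–B5, B5–B6, B6–B7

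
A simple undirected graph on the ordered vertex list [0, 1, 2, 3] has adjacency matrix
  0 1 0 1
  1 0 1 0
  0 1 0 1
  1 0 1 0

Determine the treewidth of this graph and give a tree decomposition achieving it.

The largest bag has 3 vertices, giving width 2; this decomposition certifies tw(G) ≤ 2. For the lower bound, G contains the cycle 0–3–2–1–0, so G is not a forest; only forests have treewidth ≤ 1, hence tw(G) ≥ 2. Therefore the treewidth is 2.

Treewidth 2.
One optimal decomposition is:
Bags: B1 = {0, 2, 3}  B2 = {0, 1, 2}
Tree: B1–B2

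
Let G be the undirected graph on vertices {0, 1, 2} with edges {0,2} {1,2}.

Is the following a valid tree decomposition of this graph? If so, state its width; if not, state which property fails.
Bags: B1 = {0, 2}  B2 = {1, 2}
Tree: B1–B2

Yes; width 1.

Checking the three conditions: (i) the bags cover all of {0, 1, 2}; (ii) for each edge, some bag contains both endpoints; (iii) the bags containing any fixed vertex form a subtree. All hold, so the decomposition is valid with width 2 − 1 = 1.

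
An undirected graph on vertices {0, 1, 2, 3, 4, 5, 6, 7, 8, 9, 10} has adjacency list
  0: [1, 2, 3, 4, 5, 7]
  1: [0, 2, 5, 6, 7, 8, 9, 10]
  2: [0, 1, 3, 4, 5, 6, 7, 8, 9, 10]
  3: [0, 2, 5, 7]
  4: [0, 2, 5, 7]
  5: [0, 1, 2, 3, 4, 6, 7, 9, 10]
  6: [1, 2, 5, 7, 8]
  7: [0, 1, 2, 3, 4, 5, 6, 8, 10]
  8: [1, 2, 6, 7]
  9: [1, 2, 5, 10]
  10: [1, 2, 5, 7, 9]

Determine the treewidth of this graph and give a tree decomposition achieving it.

Every bag has size at most 5, so the width is 5 − 1 = 4 and tw(G) ≤ 4. Conversely, {1, 2, 6, 7, 8} is a clique of size 5, and the vertices of any clique must share a bag in every tree decomposition; so some bag has ≥ 5 vertices and tw(G) ≥ 4. Therefore the treewidth is 4.

Treewidth 4.
One optimal decomposition is:
Bags: B1 = {0, 1, 2, 5, 7}  B2 = {1, 2, 5, 7, 10}  B3 = {1, 2, 5, 6, 7}  B4 = {1, 2, 6, 7, 8}  B5 = {0, 2, 4, 5, 7}  B6 = {0, 2, 3, 5, 7}  B7 = {1, 2, 5, 9, 10}
Tree: B1–B2, B1–B3, B3–B4, B1–B5, B1–B6, B2–B7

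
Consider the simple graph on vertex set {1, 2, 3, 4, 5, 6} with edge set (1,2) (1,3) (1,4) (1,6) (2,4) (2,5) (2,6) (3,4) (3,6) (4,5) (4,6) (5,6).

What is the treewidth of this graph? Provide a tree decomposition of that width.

Treewidth 3.
One such decomposition:
Bags: B1 = {1, 2, 4, 6}  B2 = {1, 3, 4, 6}  B3 = {2, 4, 5, 6}
Tree: B1–B2, B1–B3

Each bag holds 4 vertices, so the decomposition has width 3, which upper-bounds the treewidth. Conversely, {1, 2, 4, 6} is a clique of size 4, and the vertices of any clique must share a bag in every tree decomposition; so some bag has ≥ 4 vertices and tw(G) ≥ 3. Therefore the treewidth is 3.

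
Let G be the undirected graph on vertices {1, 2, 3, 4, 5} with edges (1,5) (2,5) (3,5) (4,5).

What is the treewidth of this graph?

1

A width-1 tree decomposition is:
Bags: B1 = {1, 5}  B2 = {3, 5}  B3 = {4, 5}  B4 = {2, 5}
Tree: B1–B2, B1–B3, B3–B4
Each bag holds 2 vertices, so the decomposition has width 1, which upper-bounds the treewidth. G has an edge, so its treewidth is at least 1. The upper and lower bounds meet at 1, so that is the treewidth.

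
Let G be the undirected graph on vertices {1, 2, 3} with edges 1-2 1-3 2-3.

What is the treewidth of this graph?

A width-2 tree decomposition is:
Bags: B1 = {1, 2, 3}
Tree: (single bag)
A single bag containing all 3 vertices is trivially a valid decomposition of width 2. For the lower bound, the 3 vertices {1, 2, 3} are pairwise adjacent, and any tree decomposition puts a clique entirely inside one bag — forcing width ≥ 2. The upper and lower bounds meet at 2, so that is the treewidth.

2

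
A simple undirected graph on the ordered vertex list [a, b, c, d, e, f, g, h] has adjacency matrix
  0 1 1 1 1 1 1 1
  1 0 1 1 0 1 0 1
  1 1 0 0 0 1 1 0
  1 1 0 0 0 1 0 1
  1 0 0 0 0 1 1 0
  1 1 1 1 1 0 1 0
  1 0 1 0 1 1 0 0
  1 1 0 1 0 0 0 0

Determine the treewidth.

3

A width-3 tree decomposition is:
Bags: B1 = {a, b, d, f}  B2 = {a, b, c, f}  B3 = {a, b, d, h}  B4 = {a, c, f, g}  B5 = {a, e, f, g}
Tree: B1–B2, B1–B3, B2–B4, B4–B5
Every bag has size at most 4, so the width is 4 − 1 = 3 and tw(G) ≤ 3. For the lower bound, the 4 vertices {a, b, d, h} are pairwise adjacent, and any tree decomposition puts a clique entirely inside one bag — forcing width ≥ 3. Hence tw(G) = 3 exactly.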